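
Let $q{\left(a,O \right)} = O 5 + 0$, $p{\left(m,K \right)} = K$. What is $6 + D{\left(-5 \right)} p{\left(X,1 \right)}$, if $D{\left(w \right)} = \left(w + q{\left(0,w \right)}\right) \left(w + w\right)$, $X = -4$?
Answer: $306$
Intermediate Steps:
$q{\left(a,O \right)} = 5 O$ ($q{\left(a,O \right)} = 5 O + 0 = 5 O$)
$D{\left(w \right)} = 12 w^{2}$ ($D{\left(w \right)} = \left(w + 5 w\right) \left(w + w\right) = 6 w 2 w = 12 w^{2}$)
$6 + D{\left(-5 \right)} p{\left(X,1 \right)} = 6 + 12 \left(-5\right)^{2} \cdot 1 = 6 + 12 \cdot 25 \cdot 1 = 6 + 300 \cdot 1 = 6 + 300 = 306$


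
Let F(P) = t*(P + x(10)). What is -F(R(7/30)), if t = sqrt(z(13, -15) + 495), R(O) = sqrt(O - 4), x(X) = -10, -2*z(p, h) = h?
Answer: sqrt(2010)*(300 - I*sqrt(3390))/60 ≈ 224.17 - 43.506*I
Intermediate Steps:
z(p, h) = -h/2
R(O) = sqrt(-4 + O)
t = sqrt(2010)/2 (t = sqrt(-1/2*(-15) + 495) = sqrt(15/2 + 495) = sqrt(1005/2) = sqrt(2010)/2 ≈ 22.417)
F(P) = sqrt(2010)*(-10 + P)/2 (F(P) = (sqrt(2010)/2)*(P - 10) = (sqrt(2010)/2)*(-10 + P) = sqrt(2010)*(-10 + P)/2)
-F(R(7/30)) = -sqrt(2010)*(-10 + sqrt(-4 + 7/30))/2 = -sqrt(2010)*(-10 + sqrt(-113/30))/2 = -sqrt(2010)*(-10 + I*sqrt(3390)/30)/2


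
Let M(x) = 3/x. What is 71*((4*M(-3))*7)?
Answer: -1988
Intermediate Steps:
71*((4*M(-3))*7) = 71*((4*(3/(-3)))*7) = 71*((4*(3*(-⅓)))*7) = 71*((4*(-1))*7) = 71*(-4*7) = 71*(-28) = -1988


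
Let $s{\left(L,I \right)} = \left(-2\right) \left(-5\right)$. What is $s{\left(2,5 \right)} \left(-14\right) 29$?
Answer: $-4060$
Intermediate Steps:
$s{\left(L,I \right)} = 10$
$s{\left(2,5 \right)} \left(-14\right) 29 = 10 \left(-14\right) 29 = \left(-140\right) 29 = -4060$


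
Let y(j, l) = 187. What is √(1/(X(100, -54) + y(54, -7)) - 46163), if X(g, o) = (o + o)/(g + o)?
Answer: I*√832642348786/4247 ≈ 214.86*I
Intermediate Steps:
X(g, o) = 2*o/(g + o) (X(g, o) = (2*o)/(g + o) = 2*o/(g + o))
√(1/(X(100, -54) + y(54, -7)) - 46163) = √(1/(2*(-54)/(100 - 54) + 187) - 46163) = √(1/(2*(-54)/46 + 187) - 46163) = √(1/(2*(-54)*(1/46) + 187) - 46163) = √(1/(-54/23 + 187) - 46163) = √(1/(4247/23) - 46163) = √(23/4247 - 46163) = √(-196054238/4247) = I*√832642348786/4247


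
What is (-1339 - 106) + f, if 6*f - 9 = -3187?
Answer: -5924/3 ≈ -1974.7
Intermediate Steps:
f = -1589/3 (f = 3/2 + (⅙)*(-3187) = 3/2 - 3187/6 = -1589/3 ≈ -529.67)
(-1339 - 106) + f = (-1339 - 106) - 1589/3 = -1445 - 1589/3 = -5924/3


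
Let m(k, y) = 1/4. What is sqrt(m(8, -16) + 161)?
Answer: sqrt(645)/2 ≈ 12.698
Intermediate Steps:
m(k, y) = 1/4
sqrt(m(8, -16) + 161) = sqrt(1/4 + 161) = sqrt(645/4) = sqrt(645)/2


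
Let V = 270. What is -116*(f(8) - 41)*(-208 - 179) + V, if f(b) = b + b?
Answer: -1122030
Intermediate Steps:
f(b) = 2*b
-116*(f(8) - 41)*(-208 - 179) + V = -116*(2*8 - 41)*(-208 - 179) + 270 = -116*(16 - 41)*(-387) + 270 = -(-2900)*(-387) + 270 = -116*9675 + 270 = -1122300 + 270 = -1122030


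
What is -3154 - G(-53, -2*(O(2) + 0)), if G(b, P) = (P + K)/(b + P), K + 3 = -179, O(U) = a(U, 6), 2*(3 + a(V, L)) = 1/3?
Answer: -448397/142 ≈ -3157.7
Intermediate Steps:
a(V, L) = -17/6 (a(V, L) = -3 + (½)/3 = -3 + (½)*(⅓) = -3 + ⅙ = -17/6)
O(U) = -17/6
K = -182 (K = -3 - 179 = -182)
G(b, P) = (-182 + P)/(P + b) (G(b, P) = (P - 182)/(b + P) = (-182 + P)/(P + b))
-3154 - G(-53, -2*(O(2) + 0)) = -3154 - (-182 - 2*(-17/6 + 0))/(-2*(-17/6 + 0) - 53) = -3154 - (-182 - 2*(-17/6))/(-2*(-17/6) - 53) = -3154 - (-182 + 17/3)/(17/3 - 53) = -3154 - (-529)/((-142/3)*3) = -3154 - (-3)*(-529)/(142*3) = -3154 - 1*529/142 = -3154 - 529/142 = -448397/142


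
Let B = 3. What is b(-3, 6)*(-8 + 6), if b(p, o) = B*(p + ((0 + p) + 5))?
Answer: 6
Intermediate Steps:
b(p, o) = 15 + 6*p (b(p, o) = 3*(p + ((0 + p) + 5)) = 3*(p + (p + 5)) = 3*(p + (5 + p)) = 3*(5 + 2*p) = 15 + 6*p)
b(-3, 6)*(-8 + 6) = (15 + 6*(-3))*(-8 + 6) = (15 - 18)*(-2) = -3*(-2) = 6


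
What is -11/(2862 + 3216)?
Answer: -11/6078 ≈ -0.0018098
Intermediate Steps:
-11/(2862 + 3216) = -11/6078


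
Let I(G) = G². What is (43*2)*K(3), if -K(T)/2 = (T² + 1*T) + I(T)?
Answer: -3612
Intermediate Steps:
K(T) = -4*T² - 2*T (K(T) = -2*((T² + 1*T) + T²) = -2*((T² + T) + T²) = -2*((T + T²) + T²) = -2*(T + 2*T²) = -4*T² - 2*T)
(43*2)*K(3) = (43*2)*(2*3*(-1 - 2*3)) = 86*(2*3*(-1 - 6)) = 86*(2*3*(-7)) = 86*(-42) = -3612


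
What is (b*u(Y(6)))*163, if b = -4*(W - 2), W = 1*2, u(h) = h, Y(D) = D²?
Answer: 0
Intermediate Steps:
W = 2
b = 0 (b = -4*(2 - 2) = -4*0 = 0)
(b*u(Y(6)))*163 = (0*6²)*163 = (0*36)*163 = 0*163 = 0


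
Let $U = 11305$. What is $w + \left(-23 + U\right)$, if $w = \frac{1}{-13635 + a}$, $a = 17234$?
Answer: $\frac{40603919}{3599} \approx 11282.0$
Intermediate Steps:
$w = \frac{1}{3599}$ ($w = \frac{1}{-13635 + 17234} = \frac{1}{3599} \approx 0.00027785$)
$w + \left(-23 + U\right) = \frac{1}{3599} + \left(-23 + 11305\right) = \frac{1}{3599} + 11282 = \frac{40603919}{3599}$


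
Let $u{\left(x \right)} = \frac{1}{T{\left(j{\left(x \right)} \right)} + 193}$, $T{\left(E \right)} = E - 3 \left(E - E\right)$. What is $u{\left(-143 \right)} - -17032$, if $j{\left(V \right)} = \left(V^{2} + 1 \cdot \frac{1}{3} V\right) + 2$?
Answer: $\frac{1052390251}{61789} \approx 17032.0$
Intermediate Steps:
$j{\left(V \right)} = 2 + V^{2} + \frac{V}{3}$ ($j{\left(V \right)} = \left(V^{2} + 1 \cdot \frac{1}{3} V\right) + 2 = \left(V^{2} + \frac{V}{3}\right) + 2 = 2 + V^{2} + \frac{V}{3}$)
$T{\left(E \right)} = E$ ($T{\left(E \right)} = E - 0 = E + 0 = E$)
$u{\left(x \right)} = \frac{1}{195 + x^{2} + \frac{x}{3}}$ ($u{\left(x \right)} = \frac{1}{\left(2 + x^{2} + \frac{x}{3}\right) + 193} = \frac{1}{195 + x^{2} + \frac{x}{3}}$)
$u{\left(-143 \right)} - -17032 = \frac{3}{585 - 143 + 3 \left(-143\right)^{2}} - -17032 = \frac{3}{585 - 143 + 3 \cdot 20449} + 17032 = \frac{3}{585 - 143 + 61347} + 17032 = \frac{3}{61789} + 17032 = \frac{1052390251}{61789}$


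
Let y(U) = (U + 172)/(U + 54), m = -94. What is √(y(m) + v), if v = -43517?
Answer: I*√4351895/10 ≈ 208.61*I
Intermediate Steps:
y(U) = (172 + U)/(54 + U)
√(y(m) + v) = √((172 - 94)/(54 - 94) - 43517) = √(78/(-40) - 43517) = √(-1/40*78 - 43517) = √(-39/20 - 43517) = √(-870379/20) = I*√4351895/10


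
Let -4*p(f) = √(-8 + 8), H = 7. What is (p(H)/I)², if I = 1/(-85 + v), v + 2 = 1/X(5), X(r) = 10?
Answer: 0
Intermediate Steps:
v = -19/10 (v = -2 + 1/10 = -2 + ⅒ = -19/10 ≈ -1.9000)
I = -10/869 (I = 1/(-85 - 19/10) = 1/(-869/10) = -10/869 ≈ -0.011507)
p(f) = 0 (p(f) = -√(-8 + 8)/4 = -√0/4 = -¼*0 = 0)
(p(H)/I)² = (0/(-10/869))² = (0*(-869/10))² = 0² = 0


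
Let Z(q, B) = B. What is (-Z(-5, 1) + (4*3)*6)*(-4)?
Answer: -284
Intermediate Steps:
(-Z(-5, 1) + (4*3)*6)*(-4) = (-1*1 + (4*3)*6)*(-4) = (-1 + 12*6)*(-4) = (-1 + 72)*(-4) = 71*(-4) = -284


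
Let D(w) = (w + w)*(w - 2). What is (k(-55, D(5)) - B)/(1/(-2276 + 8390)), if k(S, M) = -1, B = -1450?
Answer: 8859186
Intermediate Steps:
D(w) = 2*w*(-2 + w) (D(w) = (2*w)*(-2 + w) = 2*w*(-2 + w))
(k(-55, D(5)) - B)/(1/(-2276 + 8390)) = (-1 - 1*(-1450))/(1/(-2276 + 8390)) = (-1 + 1450)/(1/6114) = 1449/(1/6114) = 1449*6114 = 8859186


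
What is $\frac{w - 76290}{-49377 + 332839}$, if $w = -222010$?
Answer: $- \frac{149150}{141731} \approx -1.0523$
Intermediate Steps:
$\frac{w - 76290}{-49377 + 332839} = \frac{-222010 - 76290}{-49377 + 332839} = - \frac{298300}{283462} = \left(-298300\right) \frac{1}{283462} = - \frac{149150}{141731}$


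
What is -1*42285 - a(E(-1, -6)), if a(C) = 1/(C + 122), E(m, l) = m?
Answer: -5116486/121 ≈ -42285.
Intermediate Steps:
a(C) = 1/(122 + C)
-1*42285 - a(E(-1, -6)) = -1*42285 - 1/(122 - 1) = -42285 - 1/121 = -5116486/121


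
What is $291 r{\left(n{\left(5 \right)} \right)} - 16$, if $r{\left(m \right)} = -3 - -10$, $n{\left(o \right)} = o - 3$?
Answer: $2021$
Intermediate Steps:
$n{\left(o \right)} = -3 + o$
$r{\left(m \right)} = 7$ ($r{\left(m \right)} = -3 + 10 = 7$)
$291 r{\left(n{\left(5 \right)} \right)} - 16 = 291 \cdot 7 - 16 = 2037 - 16 = 2021$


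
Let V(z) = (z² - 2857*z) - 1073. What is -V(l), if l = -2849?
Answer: -16255321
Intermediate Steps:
V(z) = -1073 + z² - 2857*z
-V(l) = -(-1073 + (-2849)² - 2857*(-2849)) = -(-1073 + 8116801 + 8139593) = -1*16255321 = -16255321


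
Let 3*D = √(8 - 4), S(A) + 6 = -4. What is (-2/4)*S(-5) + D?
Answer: 17/3 ≈ 5.6667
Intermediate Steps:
S(A) = -10 (S(A) = -6 - 4 = -10)
D = ⅔ (D = √(8 - 4)/3 = √4/3 = (⅓)*2 = ⅔ ≈ 0.66667)
(-2/4)*S(-5) + D = -2/4*(-10) + ⅔ = -2*¼*(-10) + ⅔ = -½*(-10) + ⅔ = 5 + ⅔ = 17/3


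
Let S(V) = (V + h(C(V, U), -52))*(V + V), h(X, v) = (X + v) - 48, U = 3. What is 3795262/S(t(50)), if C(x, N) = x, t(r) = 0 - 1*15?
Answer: 1897631/1950 ≈ 973.14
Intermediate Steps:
t(r) = -15 (t(r) = 0 - 15 = -15)
h(X, v) = -48 + X + v
S(V) = 2*V*(-100 + 2*V) (S(V) = (V + (-48 + V - 52))*(V + V) = (V + (-100 + V))*(2*V) = (-100 + 2*V)*(2*V) = 2*V*(-100 + 2*V))
3795262/S(t(50)) = 3795262/((4*(-15)*(-50 - 15))) = 3795262/((4*(-15)*(-65))) = 3795262/3900 = 3795262*(1/3900) = 1897631/1950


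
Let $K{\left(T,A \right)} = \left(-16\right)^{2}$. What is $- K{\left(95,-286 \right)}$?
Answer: $-256$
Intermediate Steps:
$K{\left(T,A \right)} = 256$
$- K{\left(95,-286 \right)} = \left(-1\right) 256 = -256$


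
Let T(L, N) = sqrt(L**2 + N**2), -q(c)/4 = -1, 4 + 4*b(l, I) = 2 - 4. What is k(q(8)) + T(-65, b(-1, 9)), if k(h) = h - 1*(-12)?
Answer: 16 + sqrt(16909)/2 ≈ 81.017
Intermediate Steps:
b(l, I) = -3/2 (b(l, I) = -1 + (2 - 4)/4 = -1 + (1/4)*(-2) = -1 - 1/2 = -3/2)
q(c) = 4 (q(c) = -4*(-1) = 4)
k(h) = 12 + h (k(h) = h + 12 = 12 + h)
k(q(8)) + T(-65, b(-1, 9)) = (12 + 4) + sqrt((-65)**2 + (-3/2)**2) = 16 + sqrt(4225 + 9/4) = 16 + sqrt(16909/4) = 16 + sqrt(16909)/2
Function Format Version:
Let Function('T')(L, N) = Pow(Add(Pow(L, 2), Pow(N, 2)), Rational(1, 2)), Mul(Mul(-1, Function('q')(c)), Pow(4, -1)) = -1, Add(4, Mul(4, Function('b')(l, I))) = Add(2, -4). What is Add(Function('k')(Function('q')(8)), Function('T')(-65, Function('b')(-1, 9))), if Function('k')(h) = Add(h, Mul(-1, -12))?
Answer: Add(16, Mul(Rational(1, 2), Pow(16909, Rational(1, 2)))) ≈ 81.017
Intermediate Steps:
Function('b')(l, I) = Rational(-3, 2) (Function('b')(l, I) = Add(-1, Mul(Rational(1, 4), Add(2, -4))) = Add(-1, Mul(Rational(1, 4), -2)) = Add(-1, Rational(-1, 2)) = Rational(-3, 2))
Function('q')(c) = 4 (Function('q')(c) = Mul(-4, -1) = 4)
Function('k')(h) = Add(12, h) (Function('k')(h) = Add(h, 12) = Add(12, h))
Add(Function('k')(Function('q')(8)), Function('T')(-65, Function('b')(-1, 9))) = Add(Add(12, 4), Pow(Add(Pow(-65, 2), Pow(Rational(-3, 2), 2)), Rational(1, 2))) = Add(16, Pow(Add(4225, Rational(9, 4)), Rational(1, 2))) = Add(16, Pow(Rational(16909, 4), Rational(1, 2))) = Add(16, Mul(Rational(1, 2), Pow(16909, Rational(1, 2))))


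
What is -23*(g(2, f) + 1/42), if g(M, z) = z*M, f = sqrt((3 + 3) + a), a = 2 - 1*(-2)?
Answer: -23/42 - 46*sqrt(10) ≈ -146.01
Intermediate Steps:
a = 4 (a = 2 + 2 = 4)
f = sqrt(10) (f = sqrt((3 + 3) + 4) = sqrt(6 + 4) = sqrt(10) ≈ 3.1623)
g(M, z) = M*z
-23*(g(2, f) + 1/42) = -23*(2*sqrt(10) + 1/42) = -23*(1/42 + 2*sqrt(10)) = -23/42 - 46*sqrt(10)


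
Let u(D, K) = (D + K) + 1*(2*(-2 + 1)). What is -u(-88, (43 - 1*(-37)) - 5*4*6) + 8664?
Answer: 8794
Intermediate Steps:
u(D, K) = -2 + D + K (u(D, K) = (D + K) + 1*(2*(-1)) = (D + K) + 1*(-2) = (D + K) - 2 = -2 + D + K)
-u(-88, (43 - 1*(-37)) - 5*4*6) + 8664 = -(-2 - 88 + ((43 - 1*(-37)) - 5*4*6)) + 8664 = -(-2 - 88 + ((43 + 37) - 20*6)) + 8664 = -(-2 - 88 + (80 - 120)) + 8664 = -(-2 - 88 - 40) + 8664 = -1*(-130) + 8664 = 130 + 8664 = 8794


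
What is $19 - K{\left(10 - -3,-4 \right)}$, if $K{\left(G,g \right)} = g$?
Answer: $23$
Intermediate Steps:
$19 - K{\left(10 - -3,-4 \right)} = 19 - -4 = 19 + 4 = 23$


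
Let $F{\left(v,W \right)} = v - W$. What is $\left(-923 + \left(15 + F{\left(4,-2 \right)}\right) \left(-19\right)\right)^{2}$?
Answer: $1747684$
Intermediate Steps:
$\left(-923 + \left(15 + F{\left(4,-2 \right)}\right) \left(-19\right)\right)^{2} = \left(-923 + \left(15 + \left(4 - -2\right)\right) \left(-19\right)\right)^{2} = \left(-923 + \left(15 + \left(4 + 2\right)\right) \left(-19\right)\right)^{2} = \left(-923 + \left(15 + 6\right) \left(-19\right)\right)^{2} = \left(-923 + 21 \left(-19\right)\right)^{2} = \left(-923 - 399\right)^{2} = \left(-1322\right)^{2} = 1747684$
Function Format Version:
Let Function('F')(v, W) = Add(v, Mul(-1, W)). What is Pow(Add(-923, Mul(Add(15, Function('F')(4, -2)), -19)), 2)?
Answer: 1747684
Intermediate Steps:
Pow(Add(-923, Mul(Add(15, Function('F')(4, -2)), -19)), 2) = Pow(Add(-923, Mul(Add(15, Add(4, Mul(-1, -2))), -19)), 2) = Pow(Add(-923, Mul(Add(15, Add(4, 2)), -19)), 2) = Pow(Add(-923, Mul(Add(15, 6), -19)), 2) = Pow(Add(-923, Mul(21, -19)), 2) = Pow(Add(-923, -399), 2) = Pow(-1322, 2) = 1747684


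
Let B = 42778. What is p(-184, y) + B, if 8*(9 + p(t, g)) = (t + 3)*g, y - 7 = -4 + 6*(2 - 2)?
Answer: 341609/8 ≈ 42701.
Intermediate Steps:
y = 3 (y = 7 + (-4 + 6*(2 - 2)) = 7 + (-4 + 6*0) = 7 + (-4 + 0) = 7 - 4 = 3)
p(t, g) = -9 + g*(3 + t)/8 (p(t, g) = -9 + ((t + 3)*g)/8 = -9 + ((3 + t)*g)/8 = -9 + (g*(3 + t))/8 = -9 + g*(3 + t)/8)
p(-184, y) + B = (-9 + (3/8)*3 + (⅛)*3*(-184)) + 42778 = (-9 + 9/8 - 69) + 42778 = -615/8 + 42778 = 341609/8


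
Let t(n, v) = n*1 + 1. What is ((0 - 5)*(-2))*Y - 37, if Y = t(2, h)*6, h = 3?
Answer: 143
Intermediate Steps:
t(n, v) = 1 + n (t(n, v) = n + 1 = 1 + n)
Y = 18 (Y = (1 + 2)*6 = 3*6 = 18)
((0 - 5)*(-2))*Y - 37 = ((0 - 5)*(-2))*18 - 37 = -5*(-2)*18 - 37 = 10*18 - 37 = 180 - 37 = 143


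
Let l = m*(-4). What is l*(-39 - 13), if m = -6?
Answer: -1248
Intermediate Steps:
l = 24 (l = -6*(-4) = 24)
l*(-39 - 13) = 24*(-39 - 13) = 24*(-52) = -1248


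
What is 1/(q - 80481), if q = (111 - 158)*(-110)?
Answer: -1/75311 ≈ -1.3278e-5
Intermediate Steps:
q = 5170 (q = -47*(-110) = 5170)
1/(q - 80481) = 1/(5170 - 80481) = 1/(-75311) = -1/75311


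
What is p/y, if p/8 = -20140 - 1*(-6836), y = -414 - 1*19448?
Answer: 53216/9931 ≈ 5.3586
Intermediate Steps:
y = -19862 (y = -414 - 19448 = -19862)
p = -106432 (p = 8*(-20140 - 1*(-6836)) = 8*(-20140 + 6836) = 8*(-13304) = -106432)
p/y = -106432/(-19862) = -106432*(-1/19862) = 53216/9931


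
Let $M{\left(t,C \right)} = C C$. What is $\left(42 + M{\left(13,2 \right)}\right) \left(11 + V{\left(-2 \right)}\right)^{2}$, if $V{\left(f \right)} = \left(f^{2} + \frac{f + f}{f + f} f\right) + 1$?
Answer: $9016$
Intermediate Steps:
$M{\left(t,C \right)} = C^{2}$
$V{\left(f \right)} = 1 + f + f^{2}$ ($V{\left(f \right)} = \left(f^{2} + \frac{2 f}{2 f} f\right) + 1 = \left(f^{2} + 2 f \frac{1}{2 f} f\right) + 1 = \left(f^{2} + 1 f\right) + 1 = \left(f^{2} + f\right) + 1 = \left(f + f^{2}\right) + 1 = 1 + f + f^{2}$)
$\left(42 + M{\left(13,2 \right)}\right) \left(11 + V{\left(-2 \right)}\right)^{2} = \left(42 + 2^{2}\right) \left(11 + \left(1 - 2 + \left(-2\right)^{2}\right)\right)^{2} = \left(42 + 4\right) \left(11 + \left(1 - 2 + 4\right)\right)^{2} = 46 \left(11 + 3\right)^{2} = 46 \cdot 14^{2} = 46 \cdot 196 = 9016$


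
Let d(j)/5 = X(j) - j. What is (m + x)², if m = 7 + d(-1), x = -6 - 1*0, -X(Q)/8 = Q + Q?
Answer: 7396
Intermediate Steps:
X(Q) = -16*Q (X(Q) = -8*(Q + Q) = -16*Q)
x = -6 (x = -6 + 0 = -6)
d(j) = -85*j (d(j) = 5*(-16*j - j) = 5*(-17*j) = -85*j)
m = 92 (m = 7 - 85*(-1) = 7 + 85 = 92)
(m + x)² = (92 - 6)² = 86² = 7396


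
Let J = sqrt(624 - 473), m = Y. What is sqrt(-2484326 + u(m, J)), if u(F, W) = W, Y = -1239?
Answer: sqrt(-2484326 + sqrt(151)) ≈ 1576.2*I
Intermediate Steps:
m = -1239
J = sqrt(151) ≈ 12.288
sqrt(-2484326 + u(m, J)) = sqrt(-2484326 + sqrt(151))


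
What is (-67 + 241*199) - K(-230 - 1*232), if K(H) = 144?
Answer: 47748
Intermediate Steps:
(-67 + 241*199) - K(-230 - 1*232) = (-67 + 241*199) - 1*144 = (-67 + 47959) - 144 = 47892 - 144 = 47748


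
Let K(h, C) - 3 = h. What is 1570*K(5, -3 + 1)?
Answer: 12560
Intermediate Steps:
K(h, C) = 3 + h
1570*K(5, -3 + 1) = 1570*(3 + 5) = 1570*8 = 12560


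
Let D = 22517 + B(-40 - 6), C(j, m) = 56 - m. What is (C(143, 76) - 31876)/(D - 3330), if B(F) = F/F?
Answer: -886/533 ≈ -1.6623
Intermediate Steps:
B(F) = 1
D = 22518 (D = 22517 + 1 = 22518)
(C(143, 76) - 31876)/(D - 3330) = ((56 - 1*76) - 31876)/(22518 - 3330) = ((56 - 76) - 31876)/19188 = (-20 - 31876)*(1/19188) = -31896*1/19188 = -886/533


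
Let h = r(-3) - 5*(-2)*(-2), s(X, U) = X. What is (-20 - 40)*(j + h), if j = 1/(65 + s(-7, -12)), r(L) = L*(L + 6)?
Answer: 50430/29 ≈ 1739.0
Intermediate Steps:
r(L) = L*(6 + L)
j = 1/58 (j = 1/(65 - 7) = 1/58 ≈ 0.017241)
h = -29 (h = -3*(6 - 3) - 5*(-2)*(-2) = -3*3 - (-10)*(-2) = -9 - 1*20 = -9 - 20 = -29)
(-20 - 40)*(j + h) = (-20 - 40)*(1/58 - 29) = -60*(-1681/58) = 50430/29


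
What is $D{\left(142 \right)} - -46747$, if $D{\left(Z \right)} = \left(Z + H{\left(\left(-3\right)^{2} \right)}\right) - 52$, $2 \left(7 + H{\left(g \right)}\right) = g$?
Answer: $\frac{93669}{2} \approx 46835.0$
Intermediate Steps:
$H{\left(g \right)} = -7 + \frac{g}{2}$
$D{\left(Z \right)} = - \frac{109}{2} + Z$ ($D{\left(Z \right)} = \left(Z - \left(7 - \frac{\left(-3\right)^{2}}{2}\right)\right) - 52 = \left(Z + \left(-7 + \frac{1}{2} \cdot 9\right)\right) - 52 = \left(Z + \left(-7 + \frac{9}{2}\right)\right) - 52 = \left(Z - \frac{5}{2}\right) - 52 = \left(- \frac{5}{2} + Z\right) - 52 = - \frac{109}{2} + Z$)
$D{\left(142 \right)} - -46747 = \left(- \frac{109}{2} + 142\right) - -46747 = \frac{175}{2} + 46747 = \frac{93669}{2}$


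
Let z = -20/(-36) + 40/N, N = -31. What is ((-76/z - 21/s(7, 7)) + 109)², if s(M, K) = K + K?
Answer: 7479309289/168100 ≈ 44493.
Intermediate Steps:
s(M, K) = 2*K
z = -205/279 (z = -20/(-36) + 40/(-31) = -20*(-1/36) + 40*(-1/31) = 5/9 - 40/31 = -205/279 ≈ -0.73477)
((-76/z - 21/s(7, 7)) + 109)² = ((-76/(-205/279) - 21/(2*7)) + 109)² = ((-76*(-279/205) - 21/14) + 109)² = ((21204/205 - 21*1/14) + 109)² = ((21204/205 - 3/2) + 109)² = (41793/410 + 109)² = (86483/410)² = 7479309289/168100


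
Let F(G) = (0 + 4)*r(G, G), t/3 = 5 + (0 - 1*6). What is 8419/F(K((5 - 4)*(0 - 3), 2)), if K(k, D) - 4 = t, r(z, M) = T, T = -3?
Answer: -8419/12 ≈ -701.58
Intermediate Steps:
t = -3 (t = 3*(5 + (0 - 1*6)) = 3*(5 + (0 - 6)) = 3*(5 - 6) = 3*(-1) = -3)
r(z, M) = -3
K(k, D) = 1 (K(k, D) = 4 - 3 = 1)
F(G) = -12 (F(G) = (0 + 4)*(-3) = 4*(-3) = -12)
8419/F(K((5 - 4)*(0 - 3), 2)) = 8419/(-12) = 8419*(-1/12) = -8419/12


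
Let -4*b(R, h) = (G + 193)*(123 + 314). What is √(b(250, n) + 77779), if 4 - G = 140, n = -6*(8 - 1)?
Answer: √286207/2 ≈ 267.49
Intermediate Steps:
n = -42 (n = -6*7 = -42)
G = -136 (G = 4 - 1*140 = 4 - 140 = -136)
b(R, h) = -24909/4 (b(R, h) = -(-136 + 193)*(123 + 314)/4 = -57*437/4 = -¼*24909 = -24909/4)
√(b(250, n) + 77779) = √(-24909/4 + 77779) = √(286207/4) = √286207/2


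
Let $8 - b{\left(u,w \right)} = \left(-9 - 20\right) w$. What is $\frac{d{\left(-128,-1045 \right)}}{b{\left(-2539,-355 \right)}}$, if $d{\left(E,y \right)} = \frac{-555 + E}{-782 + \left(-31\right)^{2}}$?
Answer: $\frac{683}{1841373} \approx 0.00037092$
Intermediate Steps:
$b{\left(u,w \right)} = 8 + 29 w$ ($b{\left(u,w \right)} = 8 - \left(-9 - 20\right) w = 8 - - 29 w = 8 + 29 w$)
$d{\left(E,y \right)} = - \frac{555}{179} + \frac{E}{179}$ ($d{\left(E,y \right)} = \frac{-555 + E}{-782 + 961} = \frac{-555 + E}{179} = \left(-555 + E\right) \frac{1}{179} = - \frac{555}{179} + \frac{E}{179}$)
$\frac{d{\left(-128,-1045 \right)}}{b{\left(-2539,-355 \right)}} = \frac{- \frac{555}{179} + \frac{1}{179} \left(-128\right)}{8 + 29 \left(-355\right)} = \frac{- \frac{555}{179} - \frac{128}{179}}{8 - 10295} = - \frac{683}{179 \left(-10287\right)} = \left(- \frac{683}{179}\right) \left(- \frac{1}{10287}\right) = \frac{683}{1841373}$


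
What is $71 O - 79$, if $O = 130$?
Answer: $9151$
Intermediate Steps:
$71 O - 79 = 71 \cdot 130 - 79 = 9230 - 79 = 9151$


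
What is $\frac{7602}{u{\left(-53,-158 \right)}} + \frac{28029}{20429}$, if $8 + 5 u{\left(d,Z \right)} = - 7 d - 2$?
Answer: $\frac{786624759}{7374869} \approx 106.66$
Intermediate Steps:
$u{\left(d,Z \right)} = -2 - \frac{7 d}{5}$ ($u{\left(d,Z \right)} = - \frac{8}{5} + \frac{- 7 d - 2}{5} = - \frac{8}{5} + \frac{-2 - 7 d}{5} = - \frac{8}{5} - \left(\frac{2}{5} + \frac{7 d}{5}\right) = -2 - \frac{7 d}{5}$)
$\frac{7602}{u{\left(-53,-158 \right)}} + \frac{28029}{20429} = \frac{7602}{-2 - - \frac{371}{5}} + \frac{28029}{20429} = \frac{7602}{-2 + \frac{371}{5}} + 28029 \cdot \frac{1}{20429} = \frac{7602}{\frac{361}{5}} + \frac{28029}{20429} = 7602 \cdot \frac{5}{361} + \frac{28029}{20429} = \frac{38010}{361} + \frac{28029}{20429} = \frac{786624759}{7374869}$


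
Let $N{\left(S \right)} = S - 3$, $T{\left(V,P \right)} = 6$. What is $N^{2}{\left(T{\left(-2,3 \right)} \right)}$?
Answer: $9$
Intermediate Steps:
$N{\left(S \right)} = -3 + S$ ($N{\left(S \right)} = S - 3 = -3 + S$)
$N^{2}{\left(T{\left(-2,3 \right)} \right)} = \left(-3 + 6\right)^{2} = 3^{2} = 9$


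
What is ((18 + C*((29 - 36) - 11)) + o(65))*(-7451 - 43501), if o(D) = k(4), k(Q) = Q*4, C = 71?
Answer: 63384288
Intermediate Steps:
k(Q) = 4*Q
o(D) = 16 (o(D) = 4*4 = 16)
((18 + C*((29 - 36) - 11)) + o(65))*(-7451 - 43501) = ((18 + 71*((29 - 36) - 11)) + 16)*(-7451 - 43501) = ((18 + 71*(-7 - 11)) + 16)*(-50952) = ((18 + 71*(-18)) + 16)*(-50952) = ((18 - 1278) + 16)*(-50952) = (-1260 + 16)*(-50952) = -1244*(-50952) = 63384288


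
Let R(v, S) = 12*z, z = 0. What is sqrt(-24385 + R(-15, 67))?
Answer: I*sqrt(24385) ≈ 156.16*I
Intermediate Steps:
R(v, S) = 0 (R(v, S) = 12*0 = 0)
sqrt(-24385 + R(-15, 67)) = sqrt(-24385 + 0) = sqrt(-24385) = I*sqrt(24385)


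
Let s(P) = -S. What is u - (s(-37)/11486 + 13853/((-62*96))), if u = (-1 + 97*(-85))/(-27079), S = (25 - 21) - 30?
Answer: 2434117375493/925623476544 ≈ 2.6297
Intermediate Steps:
S = -26 (S = 4 - 30 = -26)
s(P) = 26 (s(P) = -1*(-26) = 26)
u = 8246/27079 (u = (-1 - 8245)*(-1/27079) = -8246*(-1/27079) = 8246/27079 ≈ 0.30452)
u - (s(-37)/11486 + 13853/((-62*96))) = 8246/27079 - (26/11486 + 13853/((-62*96))) = 8246/27079 - (26*(1/11486) + 13853/(-5952)) = 8246/27079 - (13/5743 + 13853*(-1/5952)) = 8246/27079 - (13/5743 - 13853/5952) = 8246/27079 - 1*(-79480403/34182336) = 8246/27079 + 79480403/34182336 = 2434117375493/925623476544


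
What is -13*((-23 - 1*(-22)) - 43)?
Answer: 572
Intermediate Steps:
-13*((-23 - 1*(-22)) - 43) = -13*((-23 + 22) - 43) = -13*(-1 - 43) = -13*(-44) = 572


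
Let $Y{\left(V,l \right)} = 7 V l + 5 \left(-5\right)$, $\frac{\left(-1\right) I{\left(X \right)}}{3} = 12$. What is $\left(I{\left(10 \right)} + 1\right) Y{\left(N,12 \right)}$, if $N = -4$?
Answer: $12635$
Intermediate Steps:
$I{\left(X \right)} = -36$ ($I{\left(X \right)} = \left(-3\right) 12 = -36$)
$Y{\left(V,l \right)} = -25 + 7 V l$ ($Y{\left(V,l \right)} = 7 V l - 25 = -25 + 7 V l$)
$\left(I{\left(10 \right)} + 1\right) Y{\left(N,12 \right)} = \left(-36 + 1\right) \left(-25 + 7 \left(-4\right) 12\right) = - 35 \left(-25 - 336\right) = \left(-35\right) \left(-361\right) = 12635$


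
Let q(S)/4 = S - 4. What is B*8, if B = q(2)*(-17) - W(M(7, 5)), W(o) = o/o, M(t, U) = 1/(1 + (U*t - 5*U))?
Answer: 1080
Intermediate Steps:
q(S) = -16 + 4*S (q(S) = 4*(S - 4) = 4*(-4 + S) = -16 + 4*S)
M(t, U) = 1/(1 - 5*U + U*t) (M(t, U) = 1/(1 + (-5*U + U*t)) = 1/(1 - 5*U + U*t))
W(o) = 1
B = 135 (B = (-16 + 4*2)*(-17) - 1*1 = (-16 + 8)*(-17) - 1 = -8*(-17) - 1 = 136 - 1 = 135)
B*8 = 135*8 = 1080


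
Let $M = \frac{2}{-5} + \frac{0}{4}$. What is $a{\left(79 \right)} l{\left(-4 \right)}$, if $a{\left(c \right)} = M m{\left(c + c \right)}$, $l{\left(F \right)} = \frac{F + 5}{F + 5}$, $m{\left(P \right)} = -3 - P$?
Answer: $\frac{322}{5} \approx 64.4$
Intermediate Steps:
$M = - \frac{2}{5}$ ($M = 2 \left(- \frac{1}{5}\right) + 0 \cdot \frac{1}{4} = - \frac{2}{5} + 0 = - \frac{2}{5} \approx -0.4$)
$l{\left(F \right)} = 1$ ($l{\left(F \right)} = \frac{5 + F}{5 + F} = 1$)
$a{\left(c \right)} = \frac{6}{5} + \frac{4 c}{5}$ ($a{\left(c \right)} = - \frac{2 \left(-3 - \left(c + c\right)\right)}{5} = - \frac{2 \left(-3 - 2 c\right)}{5} = \frac{6}{5} + \frac{4 c}{5}$)
$a{\left(79 \right)} l{\left(-4 \right)} = \left(\frac{6}{5} + \frac{4}{5} \cdot 79\right) 1 = \left(\frac{6}{5} + \frac{316}{5}\right) 1 = \frac{322}{5} \cdot 1 = \frac{322}{5}$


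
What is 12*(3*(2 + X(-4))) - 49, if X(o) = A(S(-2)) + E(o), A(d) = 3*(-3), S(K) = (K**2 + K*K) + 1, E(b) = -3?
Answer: -409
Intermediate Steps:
S(K) = 1 + 2*K**2 (S(K) = (K**2 + K**2) + 1 = 2*K**2 + 1 = 1 + 2*K**2)
A(d) = -9
X(o) = -12 (X(o) = -9 - 3 = -12)
12*(3*(2 + X(-4))) - 49 = 12*(3*(2 - 12)) - 49 = 12*(3*(-10)) - 49 = 12*(-30) - 49 = -360 - 49 = -409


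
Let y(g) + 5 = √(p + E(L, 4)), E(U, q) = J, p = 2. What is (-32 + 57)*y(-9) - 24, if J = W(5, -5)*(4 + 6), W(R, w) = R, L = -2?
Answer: -149 + 50*√13 ≈ 31.278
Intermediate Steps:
J = 50 (J = 5*(4 + 6) = 5*10 = 50)
E(U, q) = 50
y(g) = -5 + 2*√13 (y(g) = -5 + √(2 + 50) = -5 + √52 = -5 + 2*√13)
(-32 + 57)*y(-9) - 24 = (-32 + 57)*(-5 + 2*√13) - 24 = 25*(-5 + 2*√13) - 24 = (-125 + 50*√13) - 24 = -149 + 50*√13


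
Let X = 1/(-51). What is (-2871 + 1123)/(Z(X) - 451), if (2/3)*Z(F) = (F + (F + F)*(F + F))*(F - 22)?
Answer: 154582632/39830953 ≈ 3.8810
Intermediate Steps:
X = -1/51 (X = 1*(-1/51) = -1/51 ≈ -0.019608)
Z(F) = 3*(-22 + F)*(F + 4*F**2)/2 (Z(F) = 3*((F + (F + F)*(F + F))*(F - 22))/2 = 3*((F + (2*F)*(2*F))*(-22 + F))/2 = 3*((F + 4*F**2)*(-22 + F))/2 = 3*((-22 + F)*(F + 4*F**2))/2 = 3*(-22 + F)*(F + 4*F**2)/2)
(-2871 + 1123)/(Z(X) - 451) = (-2871 + 1123)/((3/2)*(-1/51)*(-22 - 87*(-1/51) + 4*(-1/51)**2) - 451) = -1748/((3/2)*(-1/51)*(-22 + 29/17 + 4*(1/2601)) - 451) = -1748/((3/2)*(-1/51)*(-22 + 29/17 + 4/2601) - 451) = -1748/((3/2)*(-1/51)*(-52781/2601) - 451) = -1748/(52781/88434 - 451) = -1748/(-39830953/88434) = -1748*(-88434/39830953) = 154582632/39830953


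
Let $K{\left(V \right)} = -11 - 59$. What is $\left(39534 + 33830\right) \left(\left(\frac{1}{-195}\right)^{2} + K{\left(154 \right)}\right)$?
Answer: $- \frac{195276553636}{38025} \approx -5.1355 \cdot 10^{6}$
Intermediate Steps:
$K{\left(V \right)} = -70$ ($K{\left(V \right)} = -11 - 59 = -70$)
$\left(39534 + 33830\right) \left(\left(\frac{1}{-195}\right)^{2} + K{\left(154 \right)}\right) = \left(39534 + 33830\right) \left(\left(\frac{1}{-195}\right)^{2} - 70\right) = 73364 \left(\left(- \frac{1}{195}\right)^{2} - 70\right) = 73364 \left(\frac{1}{38025} - 70\right) = 73364 \left(- \frac{2661749}{38025}\right) = - \frac{195276553636}{38025}$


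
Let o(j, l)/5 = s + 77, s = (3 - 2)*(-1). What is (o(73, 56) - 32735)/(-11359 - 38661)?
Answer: 6471/10004 ≈ 0.64684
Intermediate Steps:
s = -1 (s = 1*(-1) = -1)
o(j, l) = 380 (o(j, l) = 5*(-1 + 77) = 5*76 = 380)
(o(73, 56) - 32735)/(-11359 - 38661) = (380 - 32735)/(-11359 - 38661) = -32355/(-50020) = -32355*(-1/50020) = 6471/10004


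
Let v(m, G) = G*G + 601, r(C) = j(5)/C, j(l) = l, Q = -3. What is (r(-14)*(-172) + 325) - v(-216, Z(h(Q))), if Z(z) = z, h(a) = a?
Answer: -1565/7 ≈ -223.57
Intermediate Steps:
r(C) = 5/C
v(m, G) = 601 + G**2 (v(m, G) = G**2 + 601 = 601 + G**2)
(r(-14)*(-172) + 325) - v(-216, Z(h(Q))) = ((5/(-14))*(-172) + 325) - (601 + (-3)**2) = ((5*(-1/14))*(-172) + 325) - (601 + 9) = (-5/14*(-172) + 325) - 1*610 = (430/7 + 325) - 610 = 2705/7 - 610 = -1565/7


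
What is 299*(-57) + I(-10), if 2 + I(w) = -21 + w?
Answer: -17076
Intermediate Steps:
I(w) = -23 + w (I(w) = -2 + (-21 + w) = -23 + w)
299*(-57) + I(-10) = 299*(-57) + (-23 - 10) = -17043 - 33 = -17076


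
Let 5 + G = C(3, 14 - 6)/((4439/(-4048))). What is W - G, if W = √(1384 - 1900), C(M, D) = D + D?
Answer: 3781/193 + 2*I*√129 ≈ 19.591 + 22.716*I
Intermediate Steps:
C(M, D) = 2*D
W = 2*I*√129 (W = √(-516) = 2*I*√129 ≈ 22.716*I)
G = -3781/193 (G = -5 + (2*(14 - 6))/((4439/(-4048))) = -5 + (2*8)/((4439*(-1/4048))) = -5 + 16/(-193/176) = -5 + 16*(-176/193) = -5 - 2816/193 = -3781/193 ≈ -19.591)
W - G = 2*I*√129 - 1*(-3781/193) = 2*I*√129 + 3781/193 = 3781/193 + 2*I*√129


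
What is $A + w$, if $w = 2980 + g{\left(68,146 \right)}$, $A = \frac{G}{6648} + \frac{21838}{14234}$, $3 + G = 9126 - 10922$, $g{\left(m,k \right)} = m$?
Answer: $\frac{144272297197}{47313816} \approx 3049.3$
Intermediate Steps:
$G = -1799$ ($G = -3 + \left(9126 - 10922\right) = -3 - 1796 = -1799$)
$A = \frac{59786029}{47313816}$ ($A = - \frac{1799}{6648} + \frac{21838}{14234} = \left(-1799\right) \frac{1}{6648} + 21838 \cdot \frac{1}{14234} = - \frac{1799}{6648} + \frac{10919}{7117} = \frac{59786029}{47313816} \approx 1.2636$)
$w = 3048$ ($w = 2980 + 68 = 3048$)
$A + w = \frac{59786029}{47313816} + 3048 = \frac{144272297197}{47313816}$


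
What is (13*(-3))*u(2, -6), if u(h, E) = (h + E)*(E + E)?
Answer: -1872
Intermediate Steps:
u(h, E) = 2*E*(E + h) (u(h, E) = (E + h)*(2*E) = 2*E*(E + h))
(13*(-3))*u(2, -6) = (13*(-3))*(2*(-6)*(-6 + 2)) = -78*(-6)*(-4) = -39*48 = -1872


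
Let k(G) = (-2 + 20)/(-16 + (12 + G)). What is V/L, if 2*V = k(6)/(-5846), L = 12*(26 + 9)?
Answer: -3/1636880 ≈ -1.8328e-6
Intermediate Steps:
L = 420 (L = 12*35 = 420)
k(G) = 18/(-4 + G)
V = -9/11692 (V = ((18/(-4 + 6))/(-5846))/2 = ((18/2)*(-1/5846))/2 = ((18*(1/2))*(-1/5846))/2 = (9*(-1/5846))/2 = (1/2)*(-9/5846) = -9/11692 ≈ -0.00076976)
V/L = -9/11692/420 = -9/11692*1/420 = -3/1636880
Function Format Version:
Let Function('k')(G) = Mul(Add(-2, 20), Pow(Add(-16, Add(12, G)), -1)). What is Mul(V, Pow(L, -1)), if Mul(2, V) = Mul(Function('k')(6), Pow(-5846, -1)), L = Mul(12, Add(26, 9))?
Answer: Rational(-3, 1636880) ≈ -1.8328e-6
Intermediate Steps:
L = 420 (L = Mul(12, 35) = 420)
Function('k')(G) = Mul(18, Pow(Add(-4, G), -1))
V = Rational(-9, 11692) (V = Mul(Rational(1, 2), Mul(Mul(18, Pow(Add(-4, 6), -1)), Pow(-5846, -1))) = Mul(Rational(1, 2), Mul(Mul(18, Pow(2, -1)), Rational(-1, 5846))) = Mul(Rational(1, 2), Mul(Mul(18, Rational(1, 2)), Rational(-1, 5846))) = Mul(Rational(1, 2), Mul(9, Rational(-1, 5846))) = Mul(Rational(1, 2), Rational(-9, 5846)) = Rational(-9, 11692) ≈ -0.00076976)
Mul(V, Pow(L, -1)) = Mul(Rational(-9, 11692), Pow(420, -1)) = Mul(Rational(-9, 11692), Rational(1, 420)) = Rational(-3, 1636880)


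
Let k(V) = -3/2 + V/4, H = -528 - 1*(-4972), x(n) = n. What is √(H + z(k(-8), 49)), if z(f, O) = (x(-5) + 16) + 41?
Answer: 4*√281 ≈ 67.052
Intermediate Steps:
H = 4444 (H = -528 + 4972 = 4444)
k(V) = -3/2 + V/4 (k(V) = -3*½ + V*(¼) = -3/2 + V/4)
z(f, O) = 52 (z(f, O) = (-5 + 16) + 41 = 11 + 41 = 52)
√(H + z(k(-8), 49)) = √(4444 + 52) = √4496 = 4*√281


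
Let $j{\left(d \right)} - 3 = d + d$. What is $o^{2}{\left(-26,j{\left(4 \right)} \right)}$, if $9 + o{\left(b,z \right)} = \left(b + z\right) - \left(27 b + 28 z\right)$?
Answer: $136900$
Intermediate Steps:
$j{\left(d \right)} = 3 + 2 d$ ($j{\left(d \right)} = 3 + \left(d + d\right) = 3 + 2 d$)
$o{\left(b,z \right)} = -9 - 27 z - 26 b$ ($o{\left(b,z \right)} = -9 + \left(\left(b + z\right) - \left(27 b + 28 z\right)\right) = -9 - \left(26 b + 27 z\right) = -9 - 27 z - 26 b$)
$o^{2}{\left(-26,j{\left(4 \right)} \right)} = \left(-9 - 27 \left(3 + 2 \cdot 4\right) - -676\right)^{2} = \left(-9 - 27 \left(3 + 8\right) + 676\right)^{2} = \left(-9 - 297 + 676\right)^{2} = 370^{2} = 136900$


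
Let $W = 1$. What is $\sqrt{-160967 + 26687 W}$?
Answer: $6 i \sqrt{3730} \approx 366.44 i$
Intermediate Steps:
$\sqrt{-160967 + 26687 W} = \sqrt{-160967 + 26687 \cdot 1} = \sqrt{-160967 + 26687} = \sqrt{-134280} = 6 i \sqrt{3730}$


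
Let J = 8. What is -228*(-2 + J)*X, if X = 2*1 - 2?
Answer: 0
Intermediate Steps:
X = 0 (X = 2 - 2 = 0)
-228*(-2 + J)*X = -228*(-2 + 8)*0 = -1368*0 = -228*0 = 0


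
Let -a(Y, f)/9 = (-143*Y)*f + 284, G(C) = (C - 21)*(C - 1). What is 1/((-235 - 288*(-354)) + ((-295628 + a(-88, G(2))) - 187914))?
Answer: 1/1767483 ≈ 5.6578e-7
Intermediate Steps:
G(C) = (-1 + C)*(-21 + C) (G(C) = (-21 + C)*(-1 + C) = (-1 + C)*(-21 + C))
a(Y, f) = -2556 + 1287*Y*f (a(Y, f) = -9*((-143*Y)*f + 284) = -9*(-143*Y*f + 284) = -9*(284 - 143*Y*f) = -2556 + 1287*Y*f)
1/((-235 - 288*(-354)) + ((-295628 + a(-88, G(2))) - 187914)) = 1/((-235 - 288*(-354)) + ((-295628 + (-2556 + 1287*(-88)*(21 + 2**2 - 22*2))) - 187914)) = 1/((-235 + 101952) + ((-295628 + (-2556 + 1287*(-88)*(21 + 4 - 44))) - 187914)) = 1/(101717 + ((-295628 + (-2556 + 1287*(-88)*(-19))) - 187914)) = 1/(101717 + ((-295628 + (-2556 + 2151864)) - 187914)) = 1/(101717 + ((-295628 + 2149308) - 187914)) = 1/(101717 + (1853680 - 187914)) = 1/(101717 + 1665766) = 1/1767483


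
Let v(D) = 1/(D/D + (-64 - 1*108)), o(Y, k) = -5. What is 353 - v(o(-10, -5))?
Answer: 60364/171 ≈ 353.01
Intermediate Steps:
v(D) = -1/171 (v(D) = 1/(1 + (-64 - 108)) = 1/(1 - 172) = 1/(-171) = -1/171)
353 - v(o(-10, -5)) = 353 - 1*(-1/171) = 353 + 1/171 = 60364/171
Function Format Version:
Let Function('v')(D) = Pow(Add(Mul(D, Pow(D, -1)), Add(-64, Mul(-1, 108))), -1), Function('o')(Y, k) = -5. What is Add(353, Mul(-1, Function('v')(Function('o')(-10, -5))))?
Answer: Rational(60364, 171) ≈ 353.01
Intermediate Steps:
Function('v')(D) = Rational(-1, 171) (Function('v')(D) = Pow(Add(1, Add(-64, -108)), -1) = Pow(Add(1, -172), -1) = Pow(-171, -1) = Rational(-1, 171))
Add(353, Mul(-1, Function('v')(Function('o')(-10, -5)))) = Add(353, Mul(-1, Rational(-1, 171))) = Add(353, Rational(1, 171)) = Rational(60364, 171)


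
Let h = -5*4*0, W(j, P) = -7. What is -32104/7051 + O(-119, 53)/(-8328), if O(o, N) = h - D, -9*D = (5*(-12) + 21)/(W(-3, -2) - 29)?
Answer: -28875199759/6341838624 ≈ -4.5531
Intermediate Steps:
h = 0 (h = -20*0 = 0)
D = -13/108 (D = -(5*(-12) + 21)/(9*(-7 - 29)) = -(-60 + 21)/(9*(-36)) = -(-13)*(-1)/(3*36) = -⅑*13/12 = -13/108 ≈ -0.12037)
O(o, N) = 13/108 (O(o, N) = 0 - 1*(-13/108) = 0 + 13/108 = 13/108)
-32104/7051 + O(-119, 53)/(-8328) = -32104/7051 + (13/108)/(-8328) = -32104*1/7051 + (13/108)*(-1/8328) = -32104/7051 - 13/899424 = -28875199759/6341838624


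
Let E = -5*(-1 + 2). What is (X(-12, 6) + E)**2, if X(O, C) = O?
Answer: 289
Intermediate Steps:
E = -5 (E = -5*1 = -5)
(X(-12, 6) + E)**2 = (-12 - 5)**2 = (-17)**2 = 289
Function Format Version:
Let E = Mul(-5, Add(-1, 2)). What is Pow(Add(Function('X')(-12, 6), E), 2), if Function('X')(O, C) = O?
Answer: 289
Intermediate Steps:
E = -5 (E = Mul(-5, 1) = -5)
Pow(Add(Function('X')(-12, 6), E), 2) = Pow(Add(-12, -5), 2) = Pow(-17, 2) = 289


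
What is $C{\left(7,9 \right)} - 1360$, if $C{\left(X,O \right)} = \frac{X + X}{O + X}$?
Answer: $- \frac{10873}{8} \approx -1359.1$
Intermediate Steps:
$C{\left(X,O \right)} = \frac{2 X}{O + X}$
$C{\left(7,9 \right)} - 1360 = 2 \cdot 7 \frac{1}{9 + 7} - 1360 = 2 \cdot 7 \cdot \frac{1}{16} - 1360 = \frac{7}{8} - 1360 = - \frac{10873}{8}$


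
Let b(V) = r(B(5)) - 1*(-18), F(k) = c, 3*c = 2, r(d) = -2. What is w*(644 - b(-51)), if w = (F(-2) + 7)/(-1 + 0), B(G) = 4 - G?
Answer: -14444/3 ≈ -4814.7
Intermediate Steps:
c = ⅔ (c = (⅓)*2 = ⅔ ≈ 0.66667)
F(k) = ⅔
b(V) = 16 (b(V) = -2 - 1*(-18) = -2 + 18 = 16)
w = -23/3 (w = (⅔ + 7)/(-1 + 0) = (23/3)/(-1) = (23/3)*(-1) = -23/3 ≈ -7.6667)
w*(644 - b(-51)) = -23*(644 - 1*16)/3 = -23*(644 - 16)/3 = -23/3*628 = -14444/3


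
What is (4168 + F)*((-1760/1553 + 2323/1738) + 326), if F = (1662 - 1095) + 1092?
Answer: 5130439854781/2699114 ≈ 1.9008e+6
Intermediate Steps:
F = 1659 (F = 567 + 1092 = 1659)
(4168 + F)*((-1760/1553 + 2323/1738) + 326) = (4168 + 1659)*((-1760/1553 + 2323/1738) + 326) = 5827*((-1760*1/1553 + 2323*(1/1738)) + 326) = 5827*((-1760/1553 + 2323/1738) + 326) = 5827*(548739/2699114 + 326) = 5827*(880459903/2699114) = 5130439854781/2699114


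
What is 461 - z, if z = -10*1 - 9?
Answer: 480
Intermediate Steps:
z = -19 (z = -10 - 9 = -19)
461 - z = 461 - 1*(-19) = 461 + 19 = 480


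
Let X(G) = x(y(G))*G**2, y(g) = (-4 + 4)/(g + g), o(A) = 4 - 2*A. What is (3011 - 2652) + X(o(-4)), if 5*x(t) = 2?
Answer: 2083/5 ≈ 416.60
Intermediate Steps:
y(g) = 0 (y(g) = 0/((2*g)) = 0*(1/(2*g)) = 0)
x(t) = 2/5 (x(t) = (1/5)*2 = 2/5)
X(G) = 2*G**2/5
(3011 - 2652) + X(o(-4)) = (3011 - 2652) + 2*(4 - 2*(-4))**2/5 = 359 + 2*(4 + 8)**2/5 = 359 + (2/5)*12**2 = 359 + (2/5)*144 = 359 + 288/5 = 2083/5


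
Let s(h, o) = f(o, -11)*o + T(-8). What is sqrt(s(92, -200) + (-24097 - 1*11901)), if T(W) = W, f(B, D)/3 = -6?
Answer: I*sqrt(32406) ≈ 180.02*I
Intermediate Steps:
f(B, D) = -18 (f(B, D) = 3*(-6) = -18)
s(h, o) = -8 - 18*o (s(h, o) = -18*o - 8 = -8 - 18*o)
sqrt(s(92, -200) + (-24097 - 1*11901)) = sqrt((-8 - 18*(-200)) + (-24097 - 1*11901)) = sqrt((-8 + 3600) + (-24097 - 11901)) = sqrt(3592 - 35998) = sqrt(-32406) = I*sqrt(32406)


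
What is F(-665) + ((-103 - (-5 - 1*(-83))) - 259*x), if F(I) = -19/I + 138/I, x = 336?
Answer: -8284492/95 ≈ -87205.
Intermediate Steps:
F(I) = 119/I
F(-665) + ((-103 - (-5 - 1*(-83))) - 259*x) = 119/(-665) + ((-103 - (-5 - 1*(-83))) - 259*336) = 119*(-1/665) + ((-103 - (-5 + 83)) - 87024) = -17/95 + ((-103 - 1*78) - 87024) = -17/95 + ((-103 - 78) - 87024) = -17/95 + (-181 - 87024) = -17/95 - 87205 = -8284492/95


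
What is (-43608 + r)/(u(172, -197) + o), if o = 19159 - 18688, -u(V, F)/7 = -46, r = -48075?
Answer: -1503/13 ≈ -115.62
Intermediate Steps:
u(V, F) = 322 (u(V, F) = -7*(-46) = 322)
o = 471
(-43608 + r)/(u(172, -197) + o) = (-43608 - 48075)/(322 + 471) = -91683/793 = -91683*1/793 = -1503/13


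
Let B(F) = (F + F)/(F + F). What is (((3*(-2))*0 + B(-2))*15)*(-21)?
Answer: -315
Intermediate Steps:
B(F) = 1 (B(F) = (2*F)/((2*F)) = (2*F)*(1/(2*F)) = 1)
(((3*(-2))*0 + B(-2))*15)*(-21) = (((3*(-2))*0 + 1)*15)*(-21) = ((-6*0 + 1)*15)*(-21) = ((0 + 1)*15)*(-21) = (1*15)*(-21) = 15*(-21) = -315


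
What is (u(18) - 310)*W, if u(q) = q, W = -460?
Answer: 134320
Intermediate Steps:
(u(18) - 310)*W = (18 - 310)*(-460) = -292*(-460) = 134320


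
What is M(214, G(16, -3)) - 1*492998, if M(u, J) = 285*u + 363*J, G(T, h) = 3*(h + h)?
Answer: -438542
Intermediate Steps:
G(T, h) = 6*h (G(T, h) = 3*(2*h) = 6*h)
M(214, G(16, -3)) - 1*492998 = (285*214 + 363*(6*(-3))) - 1*492998 = (60990 + 363*(-18)) - 492998 = (60990 - 6534) - 492998 = 54456 - 492998 = -438542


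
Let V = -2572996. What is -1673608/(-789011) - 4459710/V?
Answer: 3912473468189/1015061073478 ≈ 3.8544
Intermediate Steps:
-1673608/(-789011) - 4459710/V = -1673608/(-789011) - 4459710/(-2572996) = -1673608*(-1/789011) - 4459710*(-1/2572996) = 1673608/789011 + 2229855/1286498 = 3912473468189/1015061073478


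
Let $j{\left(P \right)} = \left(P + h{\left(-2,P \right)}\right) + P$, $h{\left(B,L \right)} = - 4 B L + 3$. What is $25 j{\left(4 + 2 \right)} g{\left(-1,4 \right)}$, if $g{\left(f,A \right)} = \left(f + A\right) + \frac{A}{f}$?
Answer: $-1575$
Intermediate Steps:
$h{\left(B,L \right)} = 3 - 4 B L$ ($h{\left(B,L \right)} = - 4 B L + 3 = 3 - 4 B L$)
$j{\left(P \right)} = 3 + 10 P$ ($j{\left(P \right)} = \left(P + \left(3 - - 8 P\right)\right) + P = \left(P + \left(3 + 8 P\right)\right) + P = \left(3 + 9 P\right) + P = 3 + 10 P$)
$g{\left(f,A \right)} = A + f + \frac{A}{f}$ ($g{\left(f,A \right)} = \left(A + f\right) + \frac{A}{f} = A + f + \frac{A}{f}$)
$25 j{\left(4 + 2 \right)} g{\left(-1,4 \right)} = 25 \left(3 + 10 \left(4 + 2\right)\right) \left(4 - 1 + \frac{4}{-1}\right) = 25 \left(3 + 10 \cdot 6\right) \left(4 - 1 + 4 \left(-1\right)\right) = 25 \left(3 + 60\right) \left(4 - 1 - 4\right) = 25 \cdot 63 \left(-1\right) = 1575 \left(-1\right) = -1575$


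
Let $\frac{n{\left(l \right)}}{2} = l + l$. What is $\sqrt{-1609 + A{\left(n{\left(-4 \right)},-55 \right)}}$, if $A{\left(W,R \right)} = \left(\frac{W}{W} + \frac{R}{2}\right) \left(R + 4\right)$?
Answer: $\frac{i \sqrt{1030}}{2} \approx 16.047 i$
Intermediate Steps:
$n{\left(l \right)} = 4 l$ ($n{\left(l \right)} = 2 \left(l + l\right) = 2 \cdot 2 l = 4 l$)
$A{\left(W,R \right)} = \left(1 + \frac{R}{2}\right) \left(4 + R\right)$ ($A{\left(W,R \right)} = \left(1 + R \frac{1}{2}\right) \left(4 + R\right) = \left(1 + \frac{R}{2}\right) \left(4 + R\right)$)
$\sqrt{-1609 + A{\left(n{\left(-4 \right)},-55 \right)}} = \sqrt{-1609 + \left(4 + \frac{\left(-55\right)^{2}}{2} + 3 \left(-55\right)\right)} = \sqrt{-1609 + \left(4 + \frac{1}{2} \cdot 3025 - 165\right)} = \sqrt{-1609 + \left(4 + \frac{3025}{2} - 165\right)} = \sqrt{-1609 + \frac{2703}{2}} = \sqrt{- \frac{515}{2}} = \frac{i \sqrt{1030}}{2}$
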